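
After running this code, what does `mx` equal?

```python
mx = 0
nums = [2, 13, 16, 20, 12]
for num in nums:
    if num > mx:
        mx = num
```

Let's trace through this code step by step.

Initialize: mx = 0
Initialize: nums = [2, 13, 16, 20, 12]
Entering loop: for num in nums:

After execution: mx = 20
20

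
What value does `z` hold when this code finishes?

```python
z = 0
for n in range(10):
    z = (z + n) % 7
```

Let's trace through this code step by step.

Initialize: z = 0
Entering loop: for n in range(10):

After execution: z = 3
3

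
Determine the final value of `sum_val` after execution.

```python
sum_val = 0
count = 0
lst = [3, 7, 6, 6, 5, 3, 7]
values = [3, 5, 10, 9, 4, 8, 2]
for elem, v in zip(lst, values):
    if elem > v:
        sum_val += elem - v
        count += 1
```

Let's trace through this code step by step.

Initialize: sum_val = 0
Initialize: count = 0
Initialize: lst = [3, 7, 6, 6, 5, 3, 7]
Initialize: values = [3, 5, 10, 9, 4, 8, 2]
Entering loop: for elem, v in zip(lst, values):

After execution: sum_val = 8
8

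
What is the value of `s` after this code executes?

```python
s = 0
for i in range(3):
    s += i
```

Let's trace through this code step by step.

Initialize: s = 0
Entering loop: for i in range(3):

After execution: s = 3
3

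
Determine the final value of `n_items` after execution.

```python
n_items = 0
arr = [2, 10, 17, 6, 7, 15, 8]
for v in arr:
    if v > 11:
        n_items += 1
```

Let's trace through this code step by step.

Initialize: n_items = 0
Initialize: arr = [2, 10, 17, 6, 7, 15, 8]
Entering loop: for v in arr:

After execution: n_items = 2
2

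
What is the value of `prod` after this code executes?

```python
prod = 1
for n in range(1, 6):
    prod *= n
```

Let's trace through this code step by step.

Initialize: prod = 1
Entering loop: for n in range(1, 6):

After execution: prod = 120
120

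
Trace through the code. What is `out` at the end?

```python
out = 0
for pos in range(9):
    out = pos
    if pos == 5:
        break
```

Let's trace through this code step by step.

Initialize: out = 0
Entering loop: for pos in range(9):

After execution: out = 5
5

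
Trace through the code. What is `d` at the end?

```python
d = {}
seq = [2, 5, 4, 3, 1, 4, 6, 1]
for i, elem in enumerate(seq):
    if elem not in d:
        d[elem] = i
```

Let's trace through this code step by step.

Initialize: d = {}
Initialize: seq = [2, 5, 4, 3, 1, 4, 6, 1]
Entering loop: for i, elem in enumerate(seq):

After execution: d = {2: 0, 5: 1, 4: 2, 3: 3, 1: 4, 6: 6}
{2: 0, 5: 1, 4: 2, 3: 3, 1: 4, 6: 6}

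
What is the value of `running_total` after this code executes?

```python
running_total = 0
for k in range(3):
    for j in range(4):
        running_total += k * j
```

Let's trace through this code step by step.

Initialize: running_total = 0
Entering loop: for k in range(3):

After execution: running_total = 18
18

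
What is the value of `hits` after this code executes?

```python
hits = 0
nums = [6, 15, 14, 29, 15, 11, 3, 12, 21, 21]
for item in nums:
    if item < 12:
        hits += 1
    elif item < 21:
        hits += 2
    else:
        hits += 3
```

Let's trace through this code step by step.

Initialize: hits = 0
Initialize: nums = [6, 15, 14, 29, 15, 11, 3, 12, 21, 21]
Entering loop: for item in nums:

After execution: hits = 20
20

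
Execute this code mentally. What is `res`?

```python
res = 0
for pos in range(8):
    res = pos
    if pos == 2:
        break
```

Let's trace through this code step by step.

Initialize: res = 0
Entering loop: for pos in range(8):

After execution: res = 2
2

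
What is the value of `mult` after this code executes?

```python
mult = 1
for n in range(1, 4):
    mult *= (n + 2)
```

Let's trace through this code step by step.

Initialize: mult = 1
Entering loop: for n in range(1, 4):

After execution: mult = 60
60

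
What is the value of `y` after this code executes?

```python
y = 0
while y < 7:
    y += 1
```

Let's trace through this code step by step.

Initialize: y = 0
Entering loop: while y < 7:

After execution: y = 7
7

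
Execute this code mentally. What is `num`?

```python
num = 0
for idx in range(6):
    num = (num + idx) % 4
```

Let's trace through this code step by step.

Initialize: num = 0
Entering loop: for idx in range(6):

After execution: num = 3
3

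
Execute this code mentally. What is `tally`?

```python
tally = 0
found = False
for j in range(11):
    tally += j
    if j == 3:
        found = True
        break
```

Let's trace through this code step by step.

Initialize: tally = 0
Initialize: found = False
Entering loop: for j in range(11):

After execution: tally = 6
6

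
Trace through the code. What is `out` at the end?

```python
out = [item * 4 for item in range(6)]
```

Let's trace through this code step by step.

Initialize: out = [item * 4 for item in range(6)]

After execution: out = [0, 4, 8, 12, 16, 20]
[0, 4, 8, 12, 16, 20]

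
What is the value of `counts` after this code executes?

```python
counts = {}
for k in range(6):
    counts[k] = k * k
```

Let's trace through this code step by step.

Initialize: counts = {}
Entering loop: for k in range(6):

After execution: counts = {0: 0, 1: 1, 2: 4, 3: 9, 4: 16, 5: 25}
{0: 0, 1: 1, 2: 4, 3: 9, 4: 16, 5: 25}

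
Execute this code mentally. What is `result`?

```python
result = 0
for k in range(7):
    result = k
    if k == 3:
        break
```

Let's trace through this code step by step.

Initialize: result = 0
Entering loop: for k in range(7):

After execution: result = 3
3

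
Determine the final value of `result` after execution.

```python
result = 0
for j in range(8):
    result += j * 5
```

Let's trace through this code step by step.

Initialize: result = 0
Entering loop: for j in range(8):

After execution: result = 140
140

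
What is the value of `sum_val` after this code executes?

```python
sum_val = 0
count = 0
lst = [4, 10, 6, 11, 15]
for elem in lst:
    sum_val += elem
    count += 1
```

Let's trace through this code step by step.

Initialize: sum_val = 0
Initialize: count = 0
Initialize: lst = [4, 10, 6, 11, 15]
Entering loop: for elem in lst:

After execution: sum_val = 46
46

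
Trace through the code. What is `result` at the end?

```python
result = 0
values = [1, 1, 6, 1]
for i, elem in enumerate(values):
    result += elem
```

Let's trace through this code step by step.

Initialize: result = 0
Initialize: values = [1, 1, 6, 1]
Entering loop: for i, elem in enumerate(values):

After execution: result = 9
9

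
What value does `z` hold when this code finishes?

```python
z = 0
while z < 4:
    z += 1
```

Let's trace through this code step by step.

Initialize: z = 0
Entering loop: while z < 4:

After execution: z = 4
4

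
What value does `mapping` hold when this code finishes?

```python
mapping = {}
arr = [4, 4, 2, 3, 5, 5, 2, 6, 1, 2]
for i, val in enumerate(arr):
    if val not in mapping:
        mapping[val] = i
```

Let's trace through this code step by step.

Initialize: mapping = {}
Initialize: arr = [4, 4, 2, 3, 5, 5, 2, 6, 1, 2]
Entering loop: for i, val in enumerate(arr):

After execution: mapping = {4: 0, 2: 2, 3: 3, 5: 4, 6: 7, 1: 8}
{4: 0, 2: 2, 3: 3, 5: 4, 6: 7, 1: 8}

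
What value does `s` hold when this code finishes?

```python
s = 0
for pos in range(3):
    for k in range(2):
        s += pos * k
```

Let's trace through this code step by step.

Initialize: s = 0
Entering loop: for pos in range(3):

After execution: s = 3
3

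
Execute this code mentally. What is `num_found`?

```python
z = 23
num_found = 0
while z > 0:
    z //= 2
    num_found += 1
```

Let's trace through this code step by step.

Initialize: z = 23
Initialize: num_found = 0
Entering loop: while z > 0:

After execution: num_found = 5
5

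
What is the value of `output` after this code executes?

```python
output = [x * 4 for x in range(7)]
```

Let's trace through this code step by step.

Initialize: output = [x * 4 for x in range(7)]

After execution: output = [0, 4, 8, 12, 16, 20, 24]
[0, 4, 8, 12, 16, 20, 24]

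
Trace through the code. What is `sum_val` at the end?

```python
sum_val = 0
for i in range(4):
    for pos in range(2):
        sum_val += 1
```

Let's trace through this code step by step.

Initialize: sum_val = 0
Entering loop: for i in range(4):

After execution: sum_val = 8
8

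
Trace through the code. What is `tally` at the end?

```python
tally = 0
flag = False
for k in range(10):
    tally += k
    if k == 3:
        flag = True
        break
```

Let's trace through this code step by step.

Initialize: tally = 0
Initialize: flag = False
Entering loop: for k in range(10):

After execution: tally = 6
6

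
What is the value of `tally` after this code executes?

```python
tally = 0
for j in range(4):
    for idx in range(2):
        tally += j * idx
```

Let's trace through this code step by step.

Initialize: tally = 0
Entering loop: for j in range(4):

After execution: tally = 6
6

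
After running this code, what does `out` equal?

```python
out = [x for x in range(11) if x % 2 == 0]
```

Let's trace through this code step by step.

Initialize: out = [x for x in range(11) if x % 2 == 0]

After execution: out = [0, 2, 4, 6, 8, 10]
[0, 2, 4, 6, 8, 10]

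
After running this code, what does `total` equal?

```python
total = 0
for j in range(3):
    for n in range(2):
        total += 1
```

Let's trace through this code step by step.

Initialize: total = 0
Entering loop: for j in range(3):

After execution: total = 6
6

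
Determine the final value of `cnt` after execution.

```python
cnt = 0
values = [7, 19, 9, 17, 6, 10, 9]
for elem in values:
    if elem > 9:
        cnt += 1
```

Let's trace through this code step by step.

Initialize: cnt = 0
Initialize: values = [7, 19, 9, 17, 6, 10, 9]
Entering loop: for elem in values:

After execution: cnt = 3
3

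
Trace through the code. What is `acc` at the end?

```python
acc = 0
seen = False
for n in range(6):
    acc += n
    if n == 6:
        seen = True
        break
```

Let's trace through this code step by step.

Initialize: acc = 0
Initialize: seen = False
Entering loop: for n in range(6):

After execution: acc = 15
15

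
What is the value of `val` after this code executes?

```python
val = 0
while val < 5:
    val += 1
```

Let's trace through this code step by step.

Initialize: val = 0
Entering loop: while val < 5:

After execution: val = 5
5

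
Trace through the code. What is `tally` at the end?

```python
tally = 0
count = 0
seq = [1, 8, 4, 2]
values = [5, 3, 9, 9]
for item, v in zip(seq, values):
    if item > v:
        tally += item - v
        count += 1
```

Let's trace through this code step by step.

Initialize: tally = 0
Initialize: count = 0
Initialize: seq = [1, 8, 4, 2]
Initialize: values = [5, 3, 9, 9]
Entering loop: for item, v in zip(seq, values):

After execution: tally = 5
5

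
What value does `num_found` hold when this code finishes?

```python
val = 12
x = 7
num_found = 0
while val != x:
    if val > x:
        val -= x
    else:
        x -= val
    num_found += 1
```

Let's trace through this code step by step.

Initialize: val = 12
Initialize: x = 7
Initialize: num_found = 0
Entering loop: while val != x:

After execution: num_found = 5
5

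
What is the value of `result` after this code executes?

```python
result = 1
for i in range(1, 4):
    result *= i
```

Let's trace through this code step by step.

Initialize: result = 1
Entering loop: for i in range(1, 4):

After execution: result = 6
6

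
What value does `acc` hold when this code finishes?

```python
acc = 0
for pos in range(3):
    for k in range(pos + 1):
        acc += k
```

Let's trace through this code step by step.

Initialize: acc = 0
Entering loop: for pos in range(3):

After execution: acc = 4
4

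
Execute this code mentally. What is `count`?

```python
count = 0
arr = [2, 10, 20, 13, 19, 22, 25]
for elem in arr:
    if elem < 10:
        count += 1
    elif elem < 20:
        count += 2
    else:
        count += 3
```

Let's trace through this code step by step.

Initialize: count = 0
Initialize: arr = [2, 10, 20, 13, 19, 22, 25]
Entering loop: for elem in arr:

After execution: count = 16
16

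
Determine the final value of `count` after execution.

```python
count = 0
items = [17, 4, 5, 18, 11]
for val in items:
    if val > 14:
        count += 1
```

Let's trace through this code step by step.

Initialize: count = 0
Initialize: items = [17, 4, 5, 18, 11]
Entering loop: for val in items:

After execution: count = 2
2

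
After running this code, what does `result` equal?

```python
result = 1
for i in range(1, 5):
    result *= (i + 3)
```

Let's trace through this code step by step.

Initialize: result = 1
Entering loop: for i in range(1, 5):

After execution: result = 840
840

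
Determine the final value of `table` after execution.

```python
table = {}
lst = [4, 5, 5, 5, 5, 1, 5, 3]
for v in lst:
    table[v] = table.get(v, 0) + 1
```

Let's trace through this code step by step.

Initialize: table = {}
Initialize: lst = [4, 5, 5, 5, 5, 1, 5, 3]
Entering loop: for v in lst:

After execution: table = {4: 1, 5: 5, 1: 1, 3: 1}
{4: 1, 5: 5, 1: 1, 3: 1}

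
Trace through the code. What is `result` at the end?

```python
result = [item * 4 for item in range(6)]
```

Let's trace through this code step by step.

Initialize: result = [item * 4 for item in range(6)]

After execution: result = [0, 4, 8, 12, 16, 20]
[0, 4, 8, 12, 16, 20]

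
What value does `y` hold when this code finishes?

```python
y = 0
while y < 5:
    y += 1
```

Let's trace through this code step by step.

Initialize: y = 0
Entering loop: while y < 5:

After execution: y = 5
5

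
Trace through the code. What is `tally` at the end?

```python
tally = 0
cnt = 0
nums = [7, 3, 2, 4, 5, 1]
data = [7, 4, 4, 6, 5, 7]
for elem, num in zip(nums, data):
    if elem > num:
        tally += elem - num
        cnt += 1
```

Let's trace through this code step by step.

Initialize: tally = 0
Initialize: cnt = 0
Initialize: nums = [7, 3, 2, 4, 5, 1]
Initialize: data = [7, 4, 4, 6, 5, 7]
Entering loop: for elem, num in zip(nums, data):

After execution: tally = 0
0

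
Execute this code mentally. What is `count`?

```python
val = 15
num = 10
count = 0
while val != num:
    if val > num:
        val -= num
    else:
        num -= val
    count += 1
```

Let's trace through this code step by step.

Initialize: val = 15
Initialize: num = 10
Initialize: count = 0
Entering loop: while val != num:

After execution: count = 2
2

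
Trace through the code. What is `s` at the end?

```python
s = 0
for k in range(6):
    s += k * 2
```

Let's trace through this code step by step.

Initialize: s = 0
Entering loop: for k in range(6):

After execution: s = 30
30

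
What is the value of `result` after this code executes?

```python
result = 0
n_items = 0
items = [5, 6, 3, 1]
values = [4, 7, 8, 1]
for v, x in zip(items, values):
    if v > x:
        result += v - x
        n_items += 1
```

Let's trace through this code step by step.

Initialize: result = 0
Initialize: n_items = 0
Initialize: items = [5, 6, 3, 1]
Initialize: values = [4, 7, 8, 1]
Entering loop: for v, x in zip(items, values):

After execution: result = 1
1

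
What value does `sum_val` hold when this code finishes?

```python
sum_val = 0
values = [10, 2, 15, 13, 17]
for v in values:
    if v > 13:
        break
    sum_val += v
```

Let's trace through this code step by step.

Initialize: sum_val = 0
Initialize: values = [10, 2, 15, 13, 17]
Entering loop: for v in values:

After execution: sum_val = 12
12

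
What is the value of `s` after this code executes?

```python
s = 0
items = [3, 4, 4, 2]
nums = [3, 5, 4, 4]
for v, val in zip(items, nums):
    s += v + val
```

Let's trace through this code step by step.

Initialize: s = 0
Initialize: items = [3, 4, 4, 2]
Initialize: nums = [3, 5, 4, 4]
Entering loop: for v, val in zip(items, nums):

After execution: s = 29
29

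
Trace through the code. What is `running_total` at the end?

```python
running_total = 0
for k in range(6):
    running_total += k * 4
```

Let's trace through this code step by step.

Initialize: running_total = 0
Entering loop: for k in range(6):

After execution: running_total = 60
60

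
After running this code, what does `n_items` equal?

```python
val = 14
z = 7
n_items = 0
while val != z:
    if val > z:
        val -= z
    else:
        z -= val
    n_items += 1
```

Let's trace through this code step by step.

Initialize: val = 14
Initialize: z = 7
Initialize: n_items = 0
Entering loop: while val != z:

After execution: n_items = 1
1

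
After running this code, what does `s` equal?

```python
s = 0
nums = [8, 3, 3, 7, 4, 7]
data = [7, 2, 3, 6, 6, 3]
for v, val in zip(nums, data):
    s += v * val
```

Let's trace through this code step by step.

Initialize: s = 0
Initialize: nums = [8, 3, 3, 7, 4, 7]
Initialize: data = [7, 2, 3, 6, 6, 3]
Entering loop: for v, val in zip(nums, data):

After execution: s = 158
158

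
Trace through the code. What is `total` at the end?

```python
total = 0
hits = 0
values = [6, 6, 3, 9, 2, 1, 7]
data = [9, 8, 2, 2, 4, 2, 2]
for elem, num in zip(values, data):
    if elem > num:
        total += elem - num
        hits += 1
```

Let's trace through this code step by step.

Initialize: total = 0
Initialize: hits = 0
Initialize: values = [6, 6, 3, 9, 2, 1, 7]
Initialize: data = [9, 8, 2, 2, 4, 2, 2]
Entering loop: for elem, num in zip(values, data):

After execution: total = 13
13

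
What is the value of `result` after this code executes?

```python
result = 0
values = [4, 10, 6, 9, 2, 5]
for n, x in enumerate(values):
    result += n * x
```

Let's trace through this code step by step.

Initialize: result = 0
Initialize: values = [4, 10, 6, 9, 2, 5]
Entering loop: for n, x in enumerate(values):

After execution: result = 82
82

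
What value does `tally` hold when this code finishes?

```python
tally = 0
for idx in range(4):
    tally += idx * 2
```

Let's trace through this code step by step.

Initialize: tally = 0
Entering loop: for idx in range(4):

After execution: tally = 12
12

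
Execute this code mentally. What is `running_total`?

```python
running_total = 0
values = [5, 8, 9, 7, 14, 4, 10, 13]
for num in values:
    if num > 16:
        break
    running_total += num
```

Let's trace through this code step by step.

Initialize: running_total = 0
Initialize: values = [5, 8, 9, 7, 14, 4, 10, 13]
Entering loop: for num in values:

After execution: running_total = 70
70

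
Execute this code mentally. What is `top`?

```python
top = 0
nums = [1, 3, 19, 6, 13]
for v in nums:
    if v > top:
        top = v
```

Let's trace through this code step by step.

Initialize: top = 0
Initialize: nums = [1, 3, 19, 6, 13]
Entering loop: for v in nums:

After execution: top = 19
19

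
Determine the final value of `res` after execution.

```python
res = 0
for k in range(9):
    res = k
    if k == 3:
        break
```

Let's trace through this code step by step.

Initialize: res = 0
Entering loop: for k in range(9):

After execution: res = 3
3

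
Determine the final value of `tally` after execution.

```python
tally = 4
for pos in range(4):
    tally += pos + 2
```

Let's trace through this code step by step.

Initialize: tally = 4
Entering loop: for pos in range(4):

After execution: tally = 18
18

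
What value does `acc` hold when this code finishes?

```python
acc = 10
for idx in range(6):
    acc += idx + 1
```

Let's trace through this code step by step.

Initialize: acc = 10
Entering loop: for idx in range(6):

After execution: acc = 31
31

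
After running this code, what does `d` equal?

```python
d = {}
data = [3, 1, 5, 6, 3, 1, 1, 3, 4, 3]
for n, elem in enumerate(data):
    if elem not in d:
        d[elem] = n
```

Let's trace through this code step by step.

Initialize: d = {}
Initialize: data = [3, 1, 5, 6, 3, 1, 1, 3, 4, 3]
Entering loop: for n, elem in enumerate(data):

After execution: d = {3: 0, 1: 1, 5: 2, 6: 3, 4: 8}
{3: 0, 1: 1, 5: 2, 6: 3, 4: 8}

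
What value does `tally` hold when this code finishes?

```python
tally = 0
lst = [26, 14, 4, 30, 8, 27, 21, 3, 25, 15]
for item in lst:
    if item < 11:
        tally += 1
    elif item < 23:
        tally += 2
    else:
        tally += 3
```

Let's trace through this code step by step.

Initialize: tally = 0
Initialize: lst = [26, 14, 4, 30, 8, 27, 21, 3, 25, 15]
Entering loop: for item in lst:

After execution: tally = 21
21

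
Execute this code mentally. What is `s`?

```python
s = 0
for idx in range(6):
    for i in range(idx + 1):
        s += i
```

Let's trace through this code step by step.

Initialize: s = 0
Entering loop: for idx in range(6):

After execution: s = 35
35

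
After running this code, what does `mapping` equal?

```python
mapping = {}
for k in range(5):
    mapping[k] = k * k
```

Let's trace through this code step by step.

Initialize: mapping = {}
Entering loop: for k in range(5):

After execution: mapping = {0: 0, 1: 1, 2: 4, 3: 9, 4: 16}
{0: 0, 1: 1, 2: 4, 3: 9, 4: 16}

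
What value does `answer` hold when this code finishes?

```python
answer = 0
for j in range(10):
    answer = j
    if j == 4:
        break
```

Let's trace through this code step by step.

Initialize: answer = 0
Entering loop: for j in range(10):

After execution: answer = 4
4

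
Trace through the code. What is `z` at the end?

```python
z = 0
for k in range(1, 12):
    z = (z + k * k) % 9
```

Let's trace through this code step by step.

Initialize: z = 0
Entering loop: for k in range(1, 12):

After execution: z = 2
2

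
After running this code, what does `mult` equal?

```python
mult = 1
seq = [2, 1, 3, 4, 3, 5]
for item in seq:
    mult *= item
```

Let's trace through this code step by step.

Initialize: mult = 1
Initialize: seq = [2, 1, 3, 4, 3, 5]
Entering loop: for item in seq:

After execution: mult = 360
360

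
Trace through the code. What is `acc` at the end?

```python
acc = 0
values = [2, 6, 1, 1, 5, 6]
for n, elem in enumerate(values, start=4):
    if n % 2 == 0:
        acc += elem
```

Let's trace through this code step by step.

Initialize: acc = 0
Initialize: values = [2, 6, 1, 1, 5, 6]
Entering loop: for n, elem in enumerate(values, start=4):

After execution: acc = 8
8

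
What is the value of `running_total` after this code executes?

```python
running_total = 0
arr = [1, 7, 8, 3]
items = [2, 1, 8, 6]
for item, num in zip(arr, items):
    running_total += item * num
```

Let's trace through this code step by step.

Initialize: running_total = 0
Initialize: arr = [1, 7, 8, 3]
Initialize: items = [2, 1, 8, 6]
Entering loop: for item, num in zip(arr, items):

After execution: running_total = 91
91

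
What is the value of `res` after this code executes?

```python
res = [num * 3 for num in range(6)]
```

Let's trace through this code step by step.

Initialize: res = [num * 3 for num in range(6)]

After execution: res = [0, 3, 6, 9, 12, 15]
[0, 3, 6, 9, 12, 15]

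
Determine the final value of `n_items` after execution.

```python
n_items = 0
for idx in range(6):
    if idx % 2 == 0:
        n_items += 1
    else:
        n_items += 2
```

Let's trace through this code step by step.

Initialize: n_items = 0
Entering loop: for idx in range(6):

After execution: n_items = 9
9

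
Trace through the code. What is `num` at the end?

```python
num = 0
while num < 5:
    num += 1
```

Let's trace through this code step by step.

Initialize: num = 0
Entering loop: while num < 5:

After execution: num = 5
5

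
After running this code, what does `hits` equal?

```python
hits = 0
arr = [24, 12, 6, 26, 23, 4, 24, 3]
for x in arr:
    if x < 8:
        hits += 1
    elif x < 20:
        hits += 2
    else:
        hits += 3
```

Let's trace through this code step by step.

Initialize: hits = 0
Initialize: arr = [24, 12, 6, 26, 23, 4, 24, 3]
Entering loop: for x in arr:

After execution: hits = 17
17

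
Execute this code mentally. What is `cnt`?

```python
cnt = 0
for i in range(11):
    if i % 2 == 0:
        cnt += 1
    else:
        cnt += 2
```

Let's trace through this code step by step.

Initialize: cnt = 0
Entering loop: for i in range(11):

After execution: cnt = 16
16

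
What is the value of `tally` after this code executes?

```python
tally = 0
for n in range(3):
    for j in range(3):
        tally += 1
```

Let's trace through this code step by step.

Initialize: tally = 0
Entering loop: for n in range(3):

After execution: tally = 9
9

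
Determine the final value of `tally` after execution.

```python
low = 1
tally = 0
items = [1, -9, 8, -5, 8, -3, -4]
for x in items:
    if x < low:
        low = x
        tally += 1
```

Let's trace through this code step by step.

Initialize: low = 1
Initialize: tally = 0
Initialize: items = [1, -9, 8, -5, 8, -3, -4]
Entering loop: for x in items:

After execution: tally = 1
1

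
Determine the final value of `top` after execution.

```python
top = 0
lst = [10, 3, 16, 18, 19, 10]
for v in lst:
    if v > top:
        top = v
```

Let's trace through this code step by step.

Initialize: top = 0
Initialize: lst = [10, 3, 16, 18, 19, 10]
Entering loop: for v in lst:

After execution: top = 19
19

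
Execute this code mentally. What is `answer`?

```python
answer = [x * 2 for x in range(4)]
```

Let's trace through this code step by step.

Initialize: answer = [x * 2 for x in range(4)]

After execution: answer = [0, 2, 4, 6]
[0, 2, 4, 6]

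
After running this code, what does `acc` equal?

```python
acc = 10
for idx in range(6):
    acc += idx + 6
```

Let's trace through this code step by step.

Initialize: acc = 10
Entering loop: for idx in range(6):

After execution: acc = 61
61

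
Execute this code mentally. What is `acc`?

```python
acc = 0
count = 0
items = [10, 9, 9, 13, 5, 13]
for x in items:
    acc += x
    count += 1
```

Let's trace through this code step by step.

Initialize: acc = 0
Initialize: count = 0
Initialize: items = [10, 9, 9, 13, 5, 13]
Entering loop: for x in items:

After execution: acc = 59
59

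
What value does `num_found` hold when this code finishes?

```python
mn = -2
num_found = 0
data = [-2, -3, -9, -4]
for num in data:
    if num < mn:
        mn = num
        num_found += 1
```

Let's trace through this code step by step.

Initialize: mn = -2
Initialize: num_found = 0
Initialize: data = [-2, -3, -9, -4]
Entering loop: for num in data:

After execution: num_found = 2
2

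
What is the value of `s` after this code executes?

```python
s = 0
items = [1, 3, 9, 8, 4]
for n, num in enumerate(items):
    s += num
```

Let's trace through this code step by step.

Initialize: s = 0
Initialize: items = [1, 3, 9, 8, 4]
Entering loop: for n, num in enumerate(items):

After execution: s = 25
25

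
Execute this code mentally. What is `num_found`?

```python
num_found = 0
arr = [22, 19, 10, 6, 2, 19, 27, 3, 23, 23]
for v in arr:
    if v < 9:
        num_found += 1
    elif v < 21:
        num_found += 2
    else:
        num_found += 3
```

Let's trace through this code step by step.

Initialize: num_found = 0
Initialize: arr = [22, 19, 10, 6, 2, 19, 27, 3, 23, 23]
Entering loop: for v in arr:

After execution: num_found = 21
21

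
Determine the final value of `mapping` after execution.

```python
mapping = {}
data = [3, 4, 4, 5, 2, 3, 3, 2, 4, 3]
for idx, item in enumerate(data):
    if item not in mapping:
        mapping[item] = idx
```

Let's trace through this code step by step.

Initialize: mapping = {}
Initialize: data = [3, 4, 4, 5, 2, 3, 3, 2, 4, 3]
Entering loop: for idx, item in enumerate(data):

After execution: mapping = {3: 0, 4: 1, 5: 3, 2: 4}
{3: 0, 4: 1, 5: 3, 2: 4}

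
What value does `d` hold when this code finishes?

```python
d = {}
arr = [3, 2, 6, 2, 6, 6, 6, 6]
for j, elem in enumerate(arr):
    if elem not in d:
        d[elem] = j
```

Let's trace through this code step by step.

Initialize: d = {}
Initialize: arr = [3, 2, 6, 2, 6, 6, 6, 6]
Entering loop: for j, elem in enumerate(arr):

After execution: d = {3: 0, 2: 1, 6: 2}
{3: 0, 2: 1, 6: 2}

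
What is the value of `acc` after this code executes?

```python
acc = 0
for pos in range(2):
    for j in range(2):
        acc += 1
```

Let's trace through this code step by step.

Initialize: acc = 0
Entering loop: for pos in range(2):

After execution: acc = 4
4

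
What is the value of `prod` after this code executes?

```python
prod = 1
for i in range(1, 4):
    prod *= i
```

Let's trace through this code step by step.

Initialize: prod = 1
Entering loop: for i in range(1, 4):

After execution: prod = 6
6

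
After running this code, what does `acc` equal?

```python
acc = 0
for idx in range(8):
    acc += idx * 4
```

Let's trace through this code step by step.

Initialize: acc = 0
Entering loop: for idx in range(8):

After execution: acc = 112
112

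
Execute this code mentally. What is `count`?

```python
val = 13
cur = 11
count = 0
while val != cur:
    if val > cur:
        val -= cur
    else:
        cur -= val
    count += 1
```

Let's trace through this code step by step.

Initialize: val = 13
Initialize: cur = 11
Initialize: count = 0
Entering loop: while val != cur:

After execution: count = 7
7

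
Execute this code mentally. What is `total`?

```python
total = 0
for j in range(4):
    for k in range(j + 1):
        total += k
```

Let's trace through this code step by step.

Initialize: total = 0
Entering loop: for j in range(4):

After execution: total = 10
10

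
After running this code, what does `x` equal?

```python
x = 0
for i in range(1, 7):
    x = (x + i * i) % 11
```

Let's trace through this code step by step.

Initialize: x = 0
Entering loop: for i in range(1, 7):

After execution: x = 3
3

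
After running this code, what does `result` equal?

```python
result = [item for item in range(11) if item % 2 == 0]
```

Let's trace through this code step by step.

Initialize: result = [item for item in range(11) if item % 2 == 0]

After execution: result = [0, 2, 4, 6, 8, 10]
[0, 2, 4, 6, 8, 10]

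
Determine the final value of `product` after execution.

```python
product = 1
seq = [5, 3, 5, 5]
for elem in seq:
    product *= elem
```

Let's trace through this code step by step.

Initialize: product = 1
Initialize: seq = [5, 3, 5, 5]
Entering loop: for elem in seq:

After execution: product = 375
375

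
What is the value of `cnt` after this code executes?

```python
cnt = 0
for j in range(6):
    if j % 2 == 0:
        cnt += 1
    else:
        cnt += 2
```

Let's trace through this code step by step.

Initialize: cnt = 0
Entering loop: for j in range(6):

After execution: cnt = 9
9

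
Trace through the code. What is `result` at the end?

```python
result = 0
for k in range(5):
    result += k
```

Let's trace through this code step by step.

Initialize: result = 0
Entering loop: for k in range(5):

After execution: result = 10
10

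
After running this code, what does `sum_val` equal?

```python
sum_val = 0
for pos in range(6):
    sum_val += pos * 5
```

Let's trace through this code step by step.

Initialize: sum_val = 0
Entering loop: for pos in range(6):

After execution: sum_val = 75
75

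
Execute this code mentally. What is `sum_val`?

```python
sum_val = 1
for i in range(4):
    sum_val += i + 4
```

Let's trace through this code step by step.

Initialize: sum_val = 1
Entering loop: for i in range(4):

After execution: sum_val = 23
23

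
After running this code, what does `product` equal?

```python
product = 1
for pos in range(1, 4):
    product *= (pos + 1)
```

Let's trace through this code step by step.

Initialize: product = 1
Entering loop: for pos in range(1, 4):

After execution: product = 24
24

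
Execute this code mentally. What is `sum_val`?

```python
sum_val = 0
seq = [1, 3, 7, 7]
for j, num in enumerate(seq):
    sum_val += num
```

Let's trace through this code step by step.

Initialize: sum_val = 0
Initialize: seq = [1, 3, 7, 7]
Entering loop: for j, num in enumerate(seq):

After execution: sum_val = 18
18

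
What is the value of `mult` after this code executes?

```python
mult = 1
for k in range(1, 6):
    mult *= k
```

Let's trace through this code step by step.

Initialize: mult = 1
Entering loop: for k in range(1, 6):

After execution: mult = 120
120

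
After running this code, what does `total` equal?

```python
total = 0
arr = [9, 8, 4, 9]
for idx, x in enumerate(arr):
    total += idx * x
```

Let's trace through this code step by step.

Initialize: total = 0
Initialize: arr = [9, 8, 4, 9]
Entering loop: for idx, x in enumerate(arr):

After execution: total = 43
43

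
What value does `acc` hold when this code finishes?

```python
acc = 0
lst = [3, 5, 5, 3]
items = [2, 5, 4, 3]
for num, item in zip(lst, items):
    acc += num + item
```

Let's trace through this code step by step.

Initialize: acc = 0
Initialize: lst = [3, 5, 5, 3]
Initialize: items = [2, 5, 4, 3]
Entering loop: for num, item in zip(lst, items):

After execution: acc = 30
30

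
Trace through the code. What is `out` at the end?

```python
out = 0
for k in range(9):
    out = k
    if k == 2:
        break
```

Let's trace through this code step by step.

Initialize: out = 0
Entering loop: for k in range(9):

After execution: out = 2
2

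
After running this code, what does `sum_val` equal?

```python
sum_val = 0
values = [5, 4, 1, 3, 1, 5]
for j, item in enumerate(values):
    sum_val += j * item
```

Let's trace through this code step by step.

Initialize: sum_val = 0
Initialize: values = [5, 4, 1, 3, 1, 5]
Entering loop: for j, item in enumerate(values):

After execution: sum_val = 44
44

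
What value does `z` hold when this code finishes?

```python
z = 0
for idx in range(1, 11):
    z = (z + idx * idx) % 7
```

Let's trace through this code step by step.

Initialize: z = 0
Entering loop: for idx in range(1, 11):

After execution: z = 0
0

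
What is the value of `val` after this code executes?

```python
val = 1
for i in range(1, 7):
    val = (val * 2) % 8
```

Let's trace through this code step by step.

Initialize: val = 1
Entering loop: for i in range(1, 7):

After execution: val = 0
0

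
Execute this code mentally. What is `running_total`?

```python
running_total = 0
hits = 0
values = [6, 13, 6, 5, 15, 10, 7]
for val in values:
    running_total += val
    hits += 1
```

Let's trace through this code step by step.

Initialize: running_total = 0
Initialize: hits = 0
Initialize: values = [6, 13, 6, 5, 15, 10, 7]
Entering loop: for val in values:

After execution: running_total = 62
62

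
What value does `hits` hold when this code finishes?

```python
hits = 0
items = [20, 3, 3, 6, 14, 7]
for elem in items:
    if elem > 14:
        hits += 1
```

Let's trace through this code step by step.

Initialize: hits = 0
Initialize: items = [20, 3, 3, 6, 14, 7]
Entering loop: for elem in items:

After execution: hits = 1
1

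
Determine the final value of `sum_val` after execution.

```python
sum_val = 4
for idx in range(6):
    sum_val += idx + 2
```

Let's trace through this code step by step.

Initialize: sum_val = 4
Entering loop: for idx in range(6):

After execution: sum_val = 31
31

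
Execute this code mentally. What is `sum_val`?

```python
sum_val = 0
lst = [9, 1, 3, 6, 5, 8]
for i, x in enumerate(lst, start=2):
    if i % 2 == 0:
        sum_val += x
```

Let's trace through this code step by step.

Initialize: sum_val = 0
Initialize: lst = [9, 1, 3, 6, 5, 8]
Entering loop: for i, x in enumerate(lst, start=2):

After execution: sum_val = 17
17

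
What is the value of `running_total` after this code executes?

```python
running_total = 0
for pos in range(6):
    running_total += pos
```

Let's trace through this code step by step.

Initialize: running_total = 0
Entering loop: for pos in range(6):

After execution: running_total = 15
15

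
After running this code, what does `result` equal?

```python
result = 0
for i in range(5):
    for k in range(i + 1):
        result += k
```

Let's trace through this code step by step.

Initialize: result = 0
Entering loop: for i in range(5):

After execution: result = 20
20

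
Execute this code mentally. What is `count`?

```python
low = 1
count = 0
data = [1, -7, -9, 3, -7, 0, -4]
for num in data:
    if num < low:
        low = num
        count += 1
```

Let's trace through this code step by step.

Initialize: low = 1
Initialize: count = 0
Initialize: data = [1, -7, -9, 3, -7, 0, -4]
Entering loop: for num in data:

After execution: count = 2
2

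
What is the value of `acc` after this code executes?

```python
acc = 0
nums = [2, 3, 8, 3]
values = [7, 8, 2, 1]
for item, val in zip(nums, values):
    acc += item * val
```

Let's trace through this code step by step.

Initialize: acc = 0
Initialize: nums = [2, 3, 8, 3]
Initialize: values = [7, 8, 2, 1]
Entering loop: for item, val in zip(nums, values):

After execution: acc = 57
57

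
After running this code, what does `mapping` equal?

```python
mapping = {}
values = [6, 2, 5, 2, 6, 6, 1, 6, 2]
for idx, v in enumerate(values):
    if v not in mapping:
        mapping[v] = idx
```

Let's trace through this code step by step.

Initialize: mapping = {}
Initialize: values = [6, 2, 5, 2, 6, 6, 1, 6, 2]
Entering loop: for idx, v in enumerate(values):

After execution: mapping = {6: 0, 2: 1, 5: 2, 1: 6}
{6: 0, 2: 1, 5: 2, 1: 6}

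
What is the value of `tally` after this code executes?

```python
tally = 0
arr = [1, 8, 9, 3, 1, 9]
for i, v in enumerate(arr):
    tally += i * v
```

Let's trace through this code step by step.

Initialize: tally = 0
Initialize: arr = [1, 8, 9, 3, 1, 9]
Entering loop: for i, v in enumerate(arr):

After execution: tally = 84
84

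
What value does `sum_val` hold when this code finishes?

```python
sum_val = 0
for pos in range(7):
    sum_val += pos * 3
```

Let's trace through this code step by step.

Initialize: sum_val = 0
Entering loop: for pos in range(7):

After execution: sum_val = 63
63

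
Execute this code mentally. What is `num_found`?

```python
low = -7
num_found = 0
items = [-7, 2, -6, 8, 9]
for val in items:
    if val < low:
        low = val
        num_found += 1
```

Let's trace through this code step by step.

Initialize: low = -7
Initialize: num_found = 0
Initialize: items = [-7, 2, -6, 8, 9]
Entering loop: for val in items:

After execution: num_found = 0
0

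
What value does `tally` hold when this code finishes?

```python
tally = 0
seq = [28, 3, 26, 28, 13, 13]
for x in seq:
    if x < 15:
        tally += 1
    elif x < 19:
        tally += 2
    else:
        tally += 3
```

Let's trace through this code step by step.

Initialize: tally = 0
Initialize: seq = [28, 3, 26, 28, 13, 13]
Entering loop: for x in seq:

After execution: tally = 12
12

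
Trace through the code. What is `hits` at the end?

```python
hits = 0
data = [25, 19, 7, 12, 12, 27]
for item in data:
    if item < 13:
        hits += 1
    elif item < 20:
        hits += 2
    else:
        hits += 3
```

Let's trace through this code step by step.

Initialize: hits = 0
Initialize: data = [25, 19, 7, 12, 12, 27]
Entering loop: for item in data:

After execution: hits = 11
11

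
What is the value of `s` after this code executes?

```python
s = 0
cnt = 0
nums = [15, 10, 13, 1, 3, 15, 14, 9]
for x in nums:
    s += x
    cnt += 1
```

Let's trace through this code step by step.

Initialize: s = 0
Initialize: cnt = 0
Initialize: nums = [15, 10, 13, 1, 3, 15, 14, 9]
Entering loop: for x in nums:

After execution: s = 80
80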